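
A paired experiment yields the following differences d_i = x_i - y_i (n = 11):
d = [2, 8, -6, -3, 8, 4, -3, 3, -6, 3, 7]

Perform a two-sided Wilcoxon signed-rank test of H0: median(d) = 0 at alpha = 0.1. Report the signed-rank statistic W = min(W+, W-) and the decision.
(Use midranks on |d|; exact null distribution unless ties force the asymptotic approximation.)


Step 1: Drop any zero differences (none here) and take |d_i|.
|d| = [2, 8, 6, 3, 8, 4, 3, 3, 6, 3, 7]
Step 2: Midrank |d_i| (ties get averaged ranks).
ranks: |2|->1, |8|->10.5, |6|->7.5, |3|->3.5, |8|->10.5, |4|->6, |3|->3.5, |3|->3.5, |6|->7.5, |3|->3.5, |7|->9
Step 3: Attach original signs; sum ranks with positive sign and with negative sign.
W+ = 1 + 10.5 + 10.5 + 6 + 3.5 + 3.5 + 9 = 44
W- = 7.5 + 3.5 + 3.5 + 7.5 = 22
(Check: W+ + W- = 66 should equal n(n+1)/2 = 66.)
Step 4: Test statistic W = min(W+, W-) = 22.
Step 5: Ties in |d|, so use the tie-corrected normal approximation.
        E[W] = n(n+1)/4 = 11*12/4 = 33.
        Tie groups: |d|=3 (t=4), |d|=6 (t=2), |d|=8 (t=2); sum(t^3 - t) = 72.
        Var[W] = n(n+1)(2n+1)/24 - sum(t^3-t)/48 = 3036/24 - 72/48 = 125.
        z = (W - E[W]) / sqrt(Var[W]) = (22 - 33) / 11.1803 = -0.9839.
        Two-sided p = 2*Phi(z) = 0.325179.
Step 6: alpha = 0.1. fail to reject H0.

W+ = 44, W- = 22, W = min = 22, p = 0.325179, fail to reject H0.


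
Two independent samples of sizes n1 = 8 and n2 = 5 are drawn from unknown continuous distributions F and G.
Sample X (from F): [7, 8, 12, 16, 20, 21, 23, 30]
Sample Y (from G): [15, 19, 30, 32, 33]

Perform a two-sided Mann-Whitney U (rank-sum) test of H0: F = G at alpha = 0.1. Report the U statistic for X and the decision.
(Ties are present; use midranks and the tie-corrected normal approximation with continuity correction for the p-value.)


Step 1: Combine and sort all 13 observations; assign midranks.
sorted (value, group): (7,X), (8,X), (12,X), (15,Y), (16,X), (19,Y), (20,X), (21,X), (23,X), (30,X), (30,Y), (32,Y), (33,Y)
ranks: 7->1, 8->2, 12->3, 15->4, 16->5, 19->6, 20->7, 21->8, 23->9, 30->10.5, 30->10.5, 32->12, 33->13
Step 2: Rank sum for X: R1 = 1 + 2 + 3 + 5 + 7 + 8 + 9 + 10.5 = 45.5.
Step 3: U_X = R1 - n1(n1+1)/2 = 45.5 - 8*9/2 = 45.5 - 36 = 9.5.
       U_Y = n1*n2 - U_X = 40 - 9.5 = 30.5.
Step 4: Ties are present, so use the tie-corrected normal approximation (with continuity correction) for the p-value.
Step 5: p-value = 0.142685; compare to alpha = 0.1. fail to reject H0.

U_X = 9.5, p = 0.142685, fail to reject H0 at alpha = 0.1.


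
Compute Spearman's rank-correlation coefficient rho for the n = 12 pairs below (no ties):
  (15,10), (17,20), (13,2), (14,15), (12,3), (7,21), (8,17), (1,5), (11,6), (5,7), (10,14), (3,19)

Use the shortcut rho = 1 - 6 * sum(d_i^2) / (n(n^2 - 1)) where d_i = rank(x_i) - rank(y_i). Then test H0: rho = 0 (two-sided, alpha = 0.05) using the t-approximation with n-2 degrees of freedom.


Step 1: Rank x and y separately (midranks; no ties here).
rank(x): 15->11, 17->12, 13->9, 14->10, 12->8, 7->4, 8->5, 1->1, 11->7, 5->3, 10->6, 3->2
rank(y): 10->6, 20->11, 2->1, 15->8, 3->2, 21->12, 17->9, 5->3, 6->4, 7->5, 14->7, 19->10
Step 2: d_i = R_x(i) - R_y(i); compute d_i^2.
  (11-6)^2=25, (12-11)^2=1, (9-1)^2=64, (10-8)^2=4, (8-2)^2=36, (4-12)^2=64, (5-9)^2=16, (1-3)^2=4, (7-4)^2=9, (3-5)^2=4, (6-7)^2=1, (2-10)^2=64
sum(d^2) = 292.
Step 3: rho = 1 - 6*292 / (12*(12^2 - 1)) = 1 - 1752/1716 = -0.020979.
Step 4: Under H0, t = rho * sqrt((n-2)/(1-rho^2)) = -0.0664 ~ t(10).
Step 5: Two-sided p-value from the t-distribution with 10 df = 0.948402.
Step 6: alpha = 0.05. fail to reject H0.

rho = -0.0210, p = 0.948402, fail to reject H0 at alpha = 0.05.


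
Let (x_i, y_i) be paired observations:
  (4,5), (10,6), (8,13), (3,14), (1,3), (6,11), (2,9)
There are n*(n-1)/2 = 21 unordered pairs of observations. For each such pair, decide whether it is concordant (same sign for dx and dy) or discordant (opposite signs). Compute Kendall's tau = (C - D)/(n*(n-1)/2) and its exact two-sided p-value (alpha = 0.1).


Step 1: Enumerate the 21 unordered pairs (i,j) with i<j and classify each by sign(x_j-x_i) * sign(y_j-y_i).
  (1,2):dx=+6,dy=+1->C; (1,3):dx=+4,dy=+8->C; (1,4):dx=-1,dy=+9->D; (1,5):dx=-3,dy=-2->C
  (1,6):dx=+2,dy=+6->C; (1,7):dx=-2,dy=+4->D; (2,3):dx=-2,dy=+7->D; (2,4):dx=-7,dy=+8->D
  (2,5):dx=-9,dy=-3->C; (2,6):dx=-4,dy=+5->D; (2,7):dx=-8,dy=+3->D; (3,4):dx=-5,dy=+1->D
  (3,5):dx=-7,dy=-10->C; (3,6):dx=-2,dy=-2->C; (3,7):dx=-6,dy=-4->C; (4,5):dx=-2,dy=-11->C
  (4,6):dx=+3,dy=-3->D; (4,7):dx=-1,dy=-5->C; (5,6):dx=+5,dy=+8->C; (5,7):dx=+1,dy=+6->C
  (6,7):dx=-4,dy=-2->C
Step 2: C = 13, D = 8, total pairs = 21.
Step 3: tau = (C - D)/(n(n-1)/2) = (13 - 8)/21 = 0.238095.
Step 4: Exact two-sided p-value (enumerate n! = 5040 permutations of y under H0): p = 0.561905.
Step 5: alpha = 0.1. fail to reject H0.

tau_b = 0.2381 (C=13, D=8), p = 0.561905, fail to reject H0.


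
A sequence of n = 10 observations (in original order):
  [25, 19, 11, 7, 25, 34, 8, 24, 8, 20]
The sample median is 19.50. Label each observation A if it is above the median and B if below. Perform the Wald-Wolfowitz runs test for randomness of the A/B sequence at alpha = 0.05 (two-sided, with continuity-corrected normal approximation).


Step 1: Compute median = 19.50; label A = above, B = below.
Labels in order: ABBBAABABA  (n_A = 5, n_B = 5)
Step 2: Count runs R = 7.
Step 3: Under H0 (random ordering), E[R] = 2*n_A*n_B/(n_A+n_B) + 1 = 2*5*5/10 + 1 = 6.0000.
        Var[R] = 2*n_A*n_B*(2*n_A*n_B - n_A - n_B) / ((n_A+n_B)^2 * (n_A+n_B-1)) = 2000/900 = 2.2222.
        SD[R] = 1.4907.
Step 4: Continuity-corrected z = (R - 0.5 - E[R]) / SD[R] = (7 - 0.5 - 6.0000) / 1.4907 = 0.3354.
Step 5: Two-sided p-value via normal approximation = 2*(1 - Phi(|z|)) = 0.737316.
Step 6: alpha = 0.05. fail to reject H0.

R = 7, z = 0.3354, p = 0.737316, fail to reject H0.


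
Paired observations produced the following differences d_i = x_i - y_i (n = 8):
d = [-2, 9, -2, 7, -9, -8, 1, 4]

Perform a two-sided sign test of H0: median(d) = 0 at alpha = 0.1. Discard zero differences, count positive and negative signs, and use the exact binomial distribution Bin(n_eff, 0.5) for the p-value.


Step 1: Discard zero differences. Original n = 8; n_eff = number of nonzero differences = 8.
Nonzero differences (with sign): -2, +9, -2, +7, -9, -8, +1, +4
Step 2: Count signs: positive = 4, negative = 4.
Step 3: Under H0: P(positive) = 0.5, so the number of positives S ~ Bin(8, 0.5).
Step 4: Two-sided exact p-value = sum of Bin(8,0.5) probabilities at or below the observed probability = 1.000000.
Step 5: alpha = 0.1. fail to reject H0.

n_eff = 8, pos = 4, neg = 4, p = 1.000000, fail to reject H0.


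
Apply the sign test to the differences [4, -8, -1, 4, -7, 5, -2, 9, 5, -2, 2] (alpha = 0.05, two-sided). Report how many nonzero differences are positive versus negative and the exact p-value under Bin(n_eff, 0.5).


Step 1: Discard zero differences. Original n = 11; n_eff = number of nonzero differences = 11.
Nonzero differences (with sign): +4, -8, -1, +4, -7, +5, -2, +9, +5, -2, +2
Step 2: Count signs: positive = 6, negative = 5.
Step 3: Under H0: P(positive) = 0.5, so the number of positives S ~ Bin(11, 0.5).
Step 4: Two-sided exact p-value = sum of Bin(11,0.5) probabilities at or below the observed probability = 1.000000.
Step 5: alpha = 0.05. fail to reject H0.

n_eff = 11, pos = 6, neg = 5, p = 1.000000, fail to reject H0.


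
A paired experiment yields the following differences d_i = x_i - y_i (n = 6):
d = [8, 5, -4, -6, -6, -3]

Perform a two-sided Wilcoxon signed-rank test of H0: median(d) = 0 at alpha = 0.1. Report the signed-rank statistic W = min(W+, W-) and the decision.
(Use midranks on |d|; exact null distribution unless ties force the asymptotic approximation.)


Step 1: Drop any zero differences (none here) and take |d_i|.
|d| = [8, 5, 4, 6, 6, 3]
Step 2: Midrank |d_i| (ties get averaged ranks).
ranks: |8|->6, |5|->3, |4|->2, |6|->4.5, |6|->4.5, |3|->1
Step 3: Attach original signs; sum ranks with positive sign and with negative sign.
W+ = 6 + 3 = 9
W- = 2 + 4.5 + 4.5 + 1 = 12
(Check: W+ + W- = 21 should equal n(n+1)/2 = 21.)
Step 4: Test statistic W = min(W+, W-) = 9.
Step 5: Ties in |d|, so use the tie-corrected normal approximation.
        E[W] = n(n+1)/4 = 6*7/4 = 10.5.
        Tie groups: |d|=6 (t=2); sum(t^3 - t) = 6.
        Var[W] = n(n+1)(2n+1)/24 - sum(t^3-t)/48 = 546/24 - 6/48 = 22.625.
        z = (W - E[W]) / sqrt(Var[W]) = (9 - 10.5) / 4.7566 = -0.3154.
        Two-sided p = 2*Phi(z) = 0.752494.
Step 6: alpha = 0.1. fail to reject H0.

W+ = 9, W- = 12, W = min = 9, p = 0.752494, fail to reject H0.


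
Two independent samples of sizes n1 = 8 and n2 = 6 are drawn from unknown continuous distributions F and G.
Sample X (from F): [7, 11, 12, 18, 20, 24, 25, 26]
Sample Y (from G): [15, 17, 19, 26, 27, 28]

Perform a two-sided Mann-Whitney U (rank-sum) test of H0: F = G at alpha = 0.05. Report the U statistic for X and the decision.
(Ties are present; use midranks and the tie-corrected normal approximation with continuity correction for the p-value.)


Step 1: Combine and sort all 14 observations; assign midranks.
sorted (value, group): (7,X), (11,X), (12,X), (15,Y), (17,Y), (18,X), (19,Y), (20,X), (24,X), (25,X), (26,X), (26,Y), (27,Y), (28,Y)
ranks: 7->1, 11->2, 12->3, 15->4, 17->5, 18->6, 19->7, 20->8, 24->9, 25->10, 26->11.5, 26->11.5, 27->13, 28->14
Step 2: Rank sum for X: R1 = 1 + 2 + 3 + 6 + 8 + 9 + 10 + 11.5 = 50.5.
Step 3: U_X = R1 - n1(n1+1)/2 = 50.5 - 8*9/2 = 50.5 - 36 = 14.5.
       U_Y = n1*n2 - U_X = 48 - 14.5 = 33.5.
Step 4: Ties are present, so use the tie-corrected normal approximation (with continuity correction) for the p-value.
Step 5: p-value = 0.244759; compare to alpha = 0.05. fail to reject H0.

U_X = 14.5, p = 0.244759, fail to reject H0 at alpha = 0.05.


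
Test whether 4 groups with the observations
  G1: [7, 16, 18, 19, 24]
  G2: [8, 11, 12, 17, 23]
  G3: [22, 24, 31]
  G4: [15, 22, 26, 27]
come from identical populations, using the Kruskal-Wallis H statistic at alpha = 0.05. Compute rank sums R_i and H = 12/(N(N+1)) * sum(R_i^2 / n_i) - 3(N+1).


Step 1: Combine all N = 17 observations and assign midranks.
sorted (value, group, rank): (7,G1,1), (8,G2,2), (11,G2,3), (12,G2,4), (15,G4,5), (16,G1,6), (17,G2,7), (18,G1,8), (19,G1,9), (22,G3,10.5), (22,G4,10.5), (23,G2,12), (24,G1,13.5), (24,G3,13.5), (26,G4,15), (27,G4,16), (31,G3,17)
Step 2: Sum ranks within each group.
R_1 = 37.5 (n_1 = 5)
R_2 = 28 (n_2 = 5)
R_3 = 41 (n_3 = 3)
R_4 = 46.5 (n_4 = 4)
Step 3: H = 12/(N(N+1)) * sum(R_i^2/n_i) - 3(N+1)
     = 12/(17*18) * (37.5^2/5 + 28^2/5 + 41^2/3 + 46.5^2/4) - 3*18
     = 0.039216 * 1538.95 - 54
     = 6.350817.
Step 4: Ties present; correction factor C = 1 - 12/(17^3 - 17) = 0.997549. Corrected H = 6.350817 / 0.997549 = 6.366421.
Step 5: Under H0, H ~ chi^2(3); p-value = 0.095082.
Step 6: alpha = 0.05. fail to reject H0.

H = 6.3664, df = 3, p = 0.095082, fail to reject H0.


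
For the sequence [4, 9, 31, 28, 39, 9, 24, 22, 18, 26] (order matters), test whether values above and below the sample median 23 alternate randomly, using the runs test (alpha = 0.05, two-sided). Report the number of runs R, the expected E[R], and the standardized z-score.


Step 1: Compute median = 23; label A = above, B = below.
Labels in order: BBAAABABBA  (n_A = 5, n_B = 5)
Step 2: Count runs R = 6.
Step 3: Under H0 (random ordering), E[R] = 2*n_A*n_B/(n_A+n_B) + 1 = 2*5*5/10 + 1 = 6.0000.
        Var[R] = 2*n_A*n_B*(2*n_A*n_B - n_A - n_B) / ((n_A+n_B)^2 * (n_A+n_B-1)) = 2000/900 = 2.2222.
        SD[R] = 1.4907.
Step 4: R = E[R], so z = 0 with no continuity correction.
Step 5: Two-sided p-value via normal approximation = 2*(1 - Phi(|z|)) = 1.000000.
Step 6: alpha = 0.05. fail to reject H0.

R = 6, z = 0.0000, p = 1.000000, fail to reject H0.


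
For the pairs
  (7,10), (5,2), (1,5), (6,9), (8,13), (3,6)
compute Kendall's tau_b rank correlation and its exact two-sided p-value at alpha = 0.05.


Step 1: Enumerate the 15 unordered pairs (i,j) with i<j and classify each by sign(x_j-x_i) * sign(y_j-y_i).
  (1,2):dx=-2,dy=-8->C; (1,3):dx=-6,dy=-5->C; (1,4):dx=-1,dy=-1->C; (1,5):dx=+1,dy=+3->C
  (1,6):dx=-4,dy=-4->C; (2,3):dx=-4,dy=+3->D; (2,4):dx=+1,dy=+7->C; (2,5):dx=+3,dy=+11->C
  (2,6):dx=-2,dy=+4->D; (3,4):dx=+5,dy=+4->C; (3,5):dx=+7,dy=+8->C; (3,6):dx=+2,dy=+1->C
  (4,5):dx=+2,dy=+4->C; (4,6):dx=-3,dy=-3->C; (5,6):dx=-5,dy=-7->C
Step 2: C = 13, D = 2, total pairs = 15.
Step 3: tau = (C - D)/(n(n-1)/2) = (13 - 2)/15 = 0.733333.
Step 4: Exact two-sided p-value (enumerate n! = 720 permutations of y under H0): p = 0.055556.
Step 5: alpha = 0.05. fail to reject H0.

tau_b = 0.7333 (C=13, D=2), p = 0.055556, fail to reject H0.


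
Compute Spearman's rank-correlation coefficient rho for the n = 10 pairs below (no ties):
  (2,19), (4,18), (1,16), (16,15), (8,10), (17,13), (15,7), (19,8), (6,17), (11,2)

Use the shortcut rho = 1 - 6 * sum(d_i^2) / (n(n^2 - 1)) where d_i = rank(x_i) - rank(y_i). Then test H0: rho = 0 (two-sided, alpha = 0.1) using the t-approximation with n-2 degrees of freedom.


Step 1: Rank x and y separately (midranks; no ties here).
rank(x): 2->2, 4->3, 1->1, 16->8, 8->5, 17->9, 15->7, 19->10, 6->4, 11->6
rank(y): 19->10, 18->9, 16->7, 15->6, 10->4, 13->5, 7->2, 8->3, 17->8, 2->1
Step 2: d_i = R_x(i) - R_y(i); compute d_i^2.
  (2-10)^2=64, (3-9)^2=36, (1-7)^2=36, (8-6)^2=4, (5-4)^2=1, (9-5)^2=16, (7-2)^2=25, (10-3)^2=49, (4-8)^2=16, (6-1)^2=25
sum(d^2) = 272.
Step 3: rho = 1 - 6*272 / (10*(10^2 - 1)) = 1 - 1632/990 = -0.648485.
Step 4: Under H0, t = rho * sqrt((n-2)/(1-rho^2)) = -2.4095 ~ t(8).
Step 5: Two-sided p-value from the t-distribution with 8 df = 0.042540.
Step 6: alpha = 0.1. reject H0.

rho = -0.6485, p = 0.042540, reject H0 at alpha = 0.1.


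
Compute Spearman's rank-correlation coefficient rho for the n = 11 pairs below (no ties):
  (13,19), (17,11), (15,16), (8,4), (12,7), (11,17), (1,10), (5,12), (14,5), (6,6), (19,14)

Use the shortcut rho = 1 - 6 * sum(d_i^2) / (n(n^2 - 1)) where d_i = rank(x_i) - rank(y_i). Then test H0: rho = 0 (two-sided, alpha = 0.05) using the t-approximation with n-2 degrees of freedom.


Step 1: Rank x and y separately (midranks; no ties here).
rank(x): 13->7, 17->10, 15->9, 8->4, 12->6, 11->5, 1->1, 5->2, 14->8, 6->3, 19->11
rank(y): 19->11, 11->6, 16->9, 4->1, 7->4, 17->10, 10->5, 12->7, 5->2, 6->3, 14->8
Step 2: d_i = R_x(i) - R_y(i); compute d_i^2.
  (7-11)^2=16, (10-6)^2=16, (9-9)^2=0, (4-1)^2=9, (6-4)^2=4, (5-10)^2=25, (1-5)^2=16, (2-7)^2=25, (8-2)^2=36, (3-3)^2=0, (11-8)^2=9
sum(d^2) = 156.
Step 3: rho = 1 - 6*156 / (11*(11^2 - 1)) = 1 - 936/1320 = 0.290909.
Step 4: Under H0, t = rho * sqrt((n-2)/(1-rho^2)) = 0.9122 ~ t(9).
Step 5: Two-sided p-value from the t-distribution with 9 df = 0.385457.
Step 6: alpha = 0.05. fail to reject H0.

rho = 0.2909, p = 0.385457, fail to reject H0 at alpha = 0.05.


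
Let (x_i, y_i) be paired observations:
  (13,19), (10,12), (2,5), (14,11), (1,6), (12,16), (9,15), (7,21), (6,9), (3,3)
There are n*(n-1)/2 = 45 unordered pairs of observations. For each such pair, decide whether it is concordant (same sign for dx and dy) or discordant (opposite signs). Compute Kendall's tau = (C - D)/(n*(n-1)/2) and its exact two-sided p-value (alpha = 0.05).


Step 1: Enumerate the 45 unordered pairs (i,j) with i<j and classify each by sign(x_j-x_i) * sign(y_j-y_i).
  (1,2):dx=-3,dy=-7->C; (1,3):dx=-11,dy=-14->C; (1,4):dx=+1,dy=-8->D; (1,5):dx=-12,dy=-13->C
  (1,6):dx=-1,dy=-3->C; (1,7):dx=-4,dy=-4->C; (1,8):dx=-6,dy=+2->D; (1,9):dx=-7,dy=-10->C
  (1,10):dx=-10,dy=-16->C; (2,3):dx=-8,dy=-7->C; (2,4):dx=+4,dy=-1->D; (2,5):dx=-9,dy=-6->C
  (2,6):dx=+2,dy=+4->C; (2,7):dx=-1,dy=+3->D; (2,8):dx=-3,dy=+9->D; (2,9):dx=-4,dy=-3->C
  (2,10):dx=-7,dy=-9->C; (3,4):dx=+12,dy=+6->C; (3,5):dx=-1,dy=+1->D; (3,6):dx=+10,dy=+11->C
  (3,7):dx=+7,dy=+10->C; (3,8):dx=+5,dy=+16->C; (3,9):dx=+4,dy=+4->C; (3,10):dx=+1,dy=-2->D
  (4,5):dx=-13,dy=-5->C; (4,6):dx=-2,dy=+5->D; (4,7):dx=-5,dy=+4->D; (4,8):dx=-7,dy=+10->D
  (4,9):dx=-8,dy=-2->C; (4,10):dx=-11,dy=-8->C; (5,6):dx=+11,dy=+10->C; (5,7):dx=+8,dy=+9->C
  (5,8):dx=+6,dy=+15->C; (5,9):dx=+5,dy=+3->C; (5,10):dx=+2,dy=-3->D; (6,7):dx=-3,dy=-1->C
  (6,8):dx=-5,dy=+5->D; (6,9):dx=-6,dy=-7->C; (6,10):dx=-9,dy=-13->C; (7,8):dx=-2,dy=+6->D
  (7,9):dx=-3,dy=-6->C; (7,10):dx=-6,dy=-12->C; (8,9):dx=-1,dy=-12->C; (8,10):dx=-4,dy=-18->C
  (9,10):dx=-3,dy=-6->C
Step 2: C = 32, D = 13, total pairs = 45.
Step 3: tau = (C - D)/(n(n-1)/2) = (32 - 13)/45 = 0.422222.
Step 4: Exact two-sided p-value (enumerate n! = 3628800 permutations of y under H0): p = 0.108313.
Step 5: alpha = 0.05. fail to reject H0.

tau_b = 0.4222 (C=32, D=13), p = 0.108313, fail to reject H0.


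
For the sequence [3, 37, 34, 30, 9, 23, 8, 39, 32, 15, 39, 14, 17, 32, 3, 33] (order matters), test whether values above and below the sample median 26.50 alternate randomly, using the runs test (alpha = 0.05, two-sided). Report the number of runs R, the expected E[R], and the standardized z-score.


Step 1: Compute median = 26.50; label A = above, B = below.
Labels in order: BAAABBBAABABBABA  (n_A = 8, n_B = 8)
Step 2: Count runs R = 10.
Step 3: Under H0 (random ordering), E[R] = 2*n_A*n_B/(n_A+n_B) + 1 = 2*8*8/16 + 1 = 9.0000.
        Var[R] = 2*n_A*n_B*(2*n_A*n_B - n_A - n_B) / ((n_A+n_B)^2 * (n_A+n_B-1)) = 14336/3840 = 3.7333.
        SD[R] = 1.9322.
Step 4: Continuity-corrected z = (R - 0.5 - E[R]) / SD[R] = (10 - 0.5 - 9.0000) / 1.9322 = 0.2588.
Step 5: Two-sided p-value via normal approximation = 2*(1 - Phi(|z|)) = 0.795809.
Step 6: alpha = 0.05. fail to reject H0.

R = 10, z = 0.2588, p = 0.795809, fail to reject H0.


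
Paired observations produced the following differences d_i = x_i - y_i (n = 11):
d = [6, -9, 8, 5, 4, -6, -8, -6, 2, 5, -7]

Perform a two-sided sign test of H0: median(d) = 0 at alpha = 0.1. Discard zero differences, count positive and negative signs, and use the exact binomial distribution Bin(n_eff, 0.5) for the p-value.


Step 1: Discard zero differences. Original n = 11; n_eff = number of nonzero differences = 11.
Nonzero differences (with sign): +6, -9, +8, +5, +4, -6, -8, -6, +2, +5, -7
Step 2: Count signs: positive = 6, negative = 5.
Step 3: Under H0: P(positive) = 0.5, so the number of positives S ~ Bin(11, 0.5).
Step 4: Two-sided exact p-value = sum of Bin(11,0.5) probabilities at or below the observed probability = 1.000000.
Step 5: alpha = 0.1. fail to reject H0.

n_eff = 11, pos = 6, neg = 5, p = 1.000000, fail to reject H0.


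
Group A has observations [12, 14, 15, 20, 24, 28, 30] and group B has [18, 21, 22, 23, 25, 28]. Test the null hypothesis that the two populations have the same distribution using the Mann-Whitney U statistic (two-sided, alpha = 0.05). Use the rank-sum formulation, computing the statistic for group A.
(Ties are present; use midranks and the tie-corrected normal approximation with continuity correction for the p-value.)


Step 1: Combine and sort all 13 observations; assign midranks.
sorted (value, group): (12,X), (14,X), (15,X), (18,Y), (20,X), (21,Y), (22,Y), (23,Y), (24,X), (25,Y), (28,X), (28,Y), (30,X)
ranks: 12->1, 14->2, 15->3, 18->4, 20->5, 21->6, 22->7, 23->8, 24->9, 25->10, 28->11.5, 28->11.5, 30->13
Step 2: Rank sum for X: R1 = 1 + 2 + 3 + 5 + 9 + 11.5 + 13 = 44.5.
Step 3: U_X = R1 - n1(n1+1)/2 = 44.5 - 7*8/2 = 44.5 - 28 = 16.5.
       U_Y = n1*n2 - U_X = 42 - 16.5 = 25.5.
Step 4: Ties are present, so use the tie-corrected normal approximation (with continuity correction) for the p-value.
Step 5: p-value = 0.567176; compare to alpha = 0.05. fail to reject H0.

U_X = 16.5, p = 0.567176, fail to reject H0 at alpha = 0.05.


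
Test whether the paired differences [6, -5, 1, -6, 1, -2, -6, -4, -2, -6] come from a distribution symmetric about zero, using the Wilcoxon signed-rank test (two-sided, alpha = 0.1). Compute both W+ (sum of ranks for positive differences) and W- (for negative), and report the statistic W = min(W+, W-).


Step 1: Drop any zero differences (none here) and take |d_i|.
|d| = [6, 5, 1, 6, 1, 2, 6, 4, 2, 6]
Step 2: Midrank |d_i| (ties get averaged ranks).
ranks: |6|->8.5, |5|->6, |1|->1.5, |6|->8.5, |1|->1.5, |2|->3.5, |6|->8.5, |4|->5, |2|->3.5, |6|->8.5
Step 3: Attach original signs; sum ranks with positive sign and with negative sign.
W+ = 8.5 + 1.5 + 1.5 = 11.5
W- = 6 + 8.5 + 3.5 + 8.5 + 5 + 3.5 + 8.5 = 43.5
(Check: W+ + W- = 55 should equal n(n+1)/2 = 55.)
Step 4: Test statistic W = min(W+, W-) = 11.5.
Step 5: Ties in |d|, so use the tie-corrected normal approximation.
        E[W] = n(n+1)/4 = 10*11/4 = 27.5.
        Tie groups: |d|=1 (t=2), |d|=2 (t=2), |d|=6 (t=4); sum(t^3 - t) = 72.
        Var[W] = n(n+1)(2n+1)/24 - sum(t^3-t)/48 = 2310/24 - 72/48 = 94.75.
        z = (W - E[W]) / sqrt(Var[W]) = (11.5 - 27.5) / 9.7340 = -1.6437.
        Two-sided p = 2*Phi(z) = 0.100232.
Step 6: alpha = 0.1. fail to reject H0.

W+ = 11.5, W- = 43.5, W = min = 11.5, p = 0.100232, fail to reject H0.


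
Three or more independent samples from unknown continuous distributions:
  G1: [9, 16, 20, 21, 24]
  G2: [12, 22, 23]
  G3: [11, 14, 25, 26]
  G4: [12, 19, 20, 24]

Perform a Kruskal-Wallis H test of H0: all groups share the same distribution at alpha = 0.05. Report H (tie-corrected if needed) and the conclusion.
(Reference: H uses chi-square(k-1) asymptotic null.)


Step 1: Combine all N = 16 observations and assign midranks.
sorted (value, group, rank): (9,G1,1), (11,G3,2), (12,G2,3.5), (12,G4,3.5), (14,G3,5), (16,G1,6), (19,G4,7), (20,G1,8.5), (20,G4,8.5), (21,G1,10), (22,G2,11), (23,G2,12), (24,G1,13.5), (24,G4,13.5), (25,G3,15), (26,G3,16)
Step 2: Sum ranks within each group.
R_1 = 39 (n_1 = 5)
R_2 = 26.5 (n_2 = 3)
R_3 = 38 (n_3 = 4)
R_4 = 32.5 (n_4 = 4)
Step 3: H = 12/(N(N+1)) * sum(R_i^2/n_i) - 3(N+1)
     = 12/(16*17) * (39^2/5 + 26.5^2/3 + 38^2/4 + 32.5^2/4) - 3*17
     = 0.044118 * 1163.35 - 51
     = 0.324081.
Step 4: Ties present; correction factor C = 1 - 18/(16^3 - 16) = 0.995588. Corrected H = 0.324081 / 0.995588 = 0.325517.
Step 5: Under H0, H ~ chi^2(3); p-value = 0.955160.
Step 6: alpha = 0.05. fail to reject H0.

H = 0.3255, df = 3, p = 0.955160, fail to reject H0.


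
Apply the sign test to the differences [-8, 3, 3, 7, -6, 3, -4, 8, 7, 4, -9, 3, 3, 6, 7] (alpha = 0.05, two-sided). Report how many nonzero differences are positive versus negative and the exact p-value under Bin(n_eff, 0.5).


Step 1: Discard zero differences. Original n = 15; n_eff = number of nonzero differences = 15.
Nonzero differences (with sign): -8, +3, +3, +7, -6, +3, -4, +8, +7, +4, -9, +3, +3, +6, +7
Step 2: Count signs: positive = 11, negative = 4.
Step 3: Under H0: P(positive) = 0.5, so the number of positives S ~ Bin(15, 0.5).
Step 4: Two-sided exact p-value = sum of Bin(15,0.5) probabilities at or below the observed probability = 0.118469.
Step 5: alpha = 0.05. fail to reject H0.

n_eff = 15, pos = 11, neg = 4, p = 0.118469, fail to reject H0.


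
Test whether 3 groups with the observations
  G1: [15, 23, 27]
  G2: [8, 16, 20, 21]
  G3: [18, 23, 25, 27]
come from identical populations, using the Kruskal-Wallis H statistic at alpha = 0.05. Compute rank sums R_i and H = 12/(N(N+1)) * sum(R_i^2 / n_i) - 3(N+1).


Step 1: Combine all N = 11 observations and assign midranks.
sorted (value, group, rank): (8,G2,1), (15,G1,2), (16,G2,3), (18,G3,4), (20,G2,5), (21,G2,6), (23,G1,7.5), (23,G3,7.5), (25,G3,9), (27,G1,10.5), (27,G3,10.5)
Step 2: Sum ranks within each group.
R_1 = 20 (n_1 = 3)
R_2 = 15 (n_2 = 4)
R_3 = 31 (n_3 = 4)
Step 3: H = 12/(N(N+1)) * sum(R_i^2/n_i) - 3(N+1)
     = 12/(11*12) * (20^2/3 + 15^2/4 + 31^2/4) - 3*12
     = 0.090909 * 429.833 - 36
     = 3.075758.
Step 4: Ties present; correction factor C = 1 - 12/(11^3 - 11) = 0.990909. Corrected H = 3.075758 / 0.990909 = 3.103976.
Step 5: Under H0, H ~ chi^2(2); p-value = 0.211826.
Step 6: alpha = 0.05. fail to reject H0.

H = 3.1040, df = 2, p = 0.211826, fail to reject H0.


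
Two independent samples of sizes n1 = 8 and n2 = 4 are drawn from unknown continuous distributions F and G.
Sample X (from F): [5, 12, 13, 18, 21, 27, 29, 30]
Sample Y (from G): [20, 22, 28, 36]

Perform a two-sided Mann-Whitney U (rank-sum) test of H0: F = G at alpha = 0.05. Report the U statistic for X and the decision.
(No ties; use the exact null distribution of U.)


Step 1: Combine and sort all 12 observations; assign midranks.
sorted (value, group): (5,X), (12,X), (13,X), (18,X), (20,Y), (21,X), (22,Y), (27,X), (28,Y), (29,X), (30,X), (36,Y)
ranks: 5->1, 12->2, 13->3, 18->4, 20->5, 21->6, 22->7, 27->8, 28->9, 29->10, 30->11, 36->12
Step 2: Rank sum for X: R1 = 1 + 2 + 3 + 4 + 6 + 8 + 10 + 11 = 45.
Step 3: U_X = R1 - n1(n1+1)/2 = 45 - 8*9/2 = 45 - 36 = 9.
       U_Y = n1*n2 - U_X = 32 - 9 = 23.
Step 4: No ties, so the exact null distribution of U (based on enumerating the C(12,8) = 495 equally likely rank assignments) gives the two-sided p-value.
Step 5: p-value = 0.282828; compare to alpha = 0.05. fail to reject H0.

U_X = 9, p = 0.282828, fail to reject H0 at alpha = 0.05.


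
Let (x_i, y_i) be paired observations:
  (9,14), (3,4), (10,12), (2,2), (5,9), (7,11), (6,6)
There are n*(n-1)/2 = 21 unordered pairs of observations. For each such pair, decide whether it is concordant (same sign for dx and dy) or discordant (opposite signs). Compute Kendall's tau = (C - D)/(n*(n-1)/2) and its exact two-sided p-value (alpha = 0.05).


Step 1: Enumerate the 21 unordered pairs (i,j) with i<j and classify each by sign(x_j-x_i) * sign(y_j-y_i).
  (1,2):dx=-6,dy=-10->C; (1,3):dx=+1,dy=-2->D; (1,4):dx=-7,dy=-12->C; (1,5):dx=-4,dy=-5->C
  (1,6):dx=-2,dy=-3->C; (1,7):dx=-3,dy=-8->C; (2,3):dx=+7,dy=+8->C; (2,4):dx=-1,dy=-2->C
  (2,5):dx=+2,dy=+5->C; (2,6):dx=+4,dy=+7->C; (2,7):dx=+3,dy=+2->C; (3,4):dx=-8,dy=-10->C
  (3,5):dx=-5,dy=-3->C; (3,6):dx=-3,dy=-1->C; (3,7):dx=-4,dy=-6->C; (4,5):dx=+3,dy=+7->C
  (4,6):dx=+5,dy=+9->C; (4,7):dx=+4,dy=+4->C; (5,6):dx=+2,dy=+2->C; (5,7):dx=+1,dy=-3->D
  (6,7):dx=-1,dy=-5->C
Step 2: C = 19, D = 2, total pairs = 21.
Step 3: tau = (C - D)/(n(n-1)/2) = (19 - 2)/21 = 0.809524.
Step 4: Exact two-sided p-value (enumerate n! = 5040 permutations of y under H0): p = 0.010714.
Step 5: alpha = 0.05. reject H0.

tau_b = 0.8095 (C=19, D=2), p = 0.010714, reject H0.


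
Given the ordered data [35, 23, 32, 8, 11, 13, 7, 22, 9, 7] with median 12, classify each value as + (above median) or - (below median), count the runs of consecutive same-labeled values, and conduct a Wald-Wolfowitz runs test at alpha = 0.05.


Step 1: Compute median = 12; label A = above, B = below.
Labels in order: AAABBABABB  (n_A = 5, n_B = 5)
Step 2: Count runs R = 6.
Step 3: Under H0 (random ordering), E[R] = 2*n_A*n_B/(n_A+n_B) + 1 = 2*5*5/10 + 1 = 6.0000.
        Var[R] = 2*n_A*n_B*(2*n_A*n_B - n_A - n_B) / ((n_A+n_B)^2 * (n_A+n_B-1)) = 2000/900 = 2.2222.
        SD[R] = 1.4907.
Step 4: R = E[R], so z = 0 with no continuity correction.
Step 5: Two-sided p-value via normal approximation = 2*(1 - Phi(|z|)) = 1.000000.
Step 6: alpha = 0.05. fail to reject H0.

R = 6, z = 0.0000, p = 1.000000, fail to reject H0.


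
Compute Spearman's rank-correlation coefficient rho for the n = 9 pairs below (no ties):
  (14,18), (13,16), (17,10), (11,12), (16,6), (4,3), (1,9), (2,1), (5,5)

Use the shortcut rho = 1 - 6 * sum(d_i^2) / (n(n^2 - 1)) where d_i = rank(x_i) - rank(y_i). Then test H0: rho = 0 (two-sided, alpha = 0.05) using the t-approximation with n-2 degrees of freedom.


Step 1: Rank x and y separately (midranks; no ties here).
rank(x): 14->7, 13->6, 17->9, 11->5, 16->8, 4->3, 1->1, 2->2, 5->4
rank(y): 18->9, 16->8, 10->6, 12->7, 6->4, 3->2, 9->5, 1->1, 5->3
Step 2: d_i = R_x(i) - R_y(i); compute d_i^2.
  (7-9)^2=4, (6-8)^2=4, (9-6)^2=9, (5-7)^2=4, (8-4)^2=16, (3-2)^2=1, (1-5)^2=16, (2-1)^2=1, (4-3)^2=1
sum(d^2) = 56.
Step 3: rho = 1 - 6*56 / (9*(9^2 - 1)) = 1 - 336/720 = 0.533333.
Step 4: Under H0, t = rho * sqrt((n-2)/(1-rho^2)) = 1.6681 ~ t(7).
Step 5: Two-sided p-value from the t-distribution with 7 df = 0.139227.
Step 6: alpha = 0.05. fail to reject H0.

rho = 0.5333, p = 0.139227, fail to reject H0 at alpha = 0.05.


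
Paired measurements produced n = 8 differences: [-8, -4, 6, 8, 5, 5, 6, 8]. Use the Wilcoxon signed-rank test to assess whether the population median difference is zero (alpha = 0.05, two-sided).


Step 1: Drop any zero differences (none here) and take |d_i|.
|d| = [8, 4, 6, 8, 5, 5, 6, 8]
Step 2: Midrank |d_i| (ties get averaged ranks).
ranks: |8|->7, |4|->1, |6|->4.5, |8|->7, |5|->2.5, |5|->2.5, |6|->4.5, |8|->7
Step 3: Attach original signs; sum ranks with positive sign and with negative sign.
W+ = 4.5 + 7 + 2.5 + 2.5 + 4.5 + 7 = 28
W- = 7 + 1 = 8
(Check: W+ + W- = 36 should equal n(n+1)/2 = 36.)
Step 4: Test statistic W = min(W+, W-) = 8.
Step 5: Ties in |d|, so use the tie-corrected normal approximation.
        E[W] = n(n+1)/4 = 8*9/4 = 18.
        Tie groups: |d|=5 (t=2), |d|=6 (t=2), |d|=8 (t=3); sum(t^3 - t) = 36.
        Var[W] = n(n+1)(2n+1)/24 - sum(t^3-t)/48 = 1224/24 - 36/48 = 50.25.
        z = (W - E[W]) / sqrt(Var[W]) = (8 - 18) / 7.0887 = -1.4107.
        Two-sided p = 2*Phi(z) = 0.158336.
Step 6: alpha = 0.05. fail to reject H0.

W+ = 28, W- = 8, W = min = 8, p = 0.158336, fail to reject H0.


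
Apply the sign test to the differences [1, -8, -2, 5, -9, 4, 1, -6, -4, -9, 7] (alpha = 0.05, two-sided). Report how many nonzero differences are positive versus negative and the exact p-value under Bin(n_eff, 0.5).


Step 1: Discard zero differences. Original n = 11; n_eff = number of nonzero differences = 11.
Nonzero differences (with sign): +1, -8, -2, +5, -9, +4, +1, -6, -4, -9, +7
Step 2: Count signs: positive = 5, negative = 6.
Step 3: Under H0: P(positive) = 0.5, so the number of positives S ~ Bin(11, 0.5).
Step 4: Two-sided exact p-value = sum of Bin(11,0.5) probabilities at or below the observed probability = 1.000000.
Step 5: alpha = 0.05. fail to reject H0.

n_eff = 11, pos = 5, neg = 6, p = 1.000000, fail to reject H0.


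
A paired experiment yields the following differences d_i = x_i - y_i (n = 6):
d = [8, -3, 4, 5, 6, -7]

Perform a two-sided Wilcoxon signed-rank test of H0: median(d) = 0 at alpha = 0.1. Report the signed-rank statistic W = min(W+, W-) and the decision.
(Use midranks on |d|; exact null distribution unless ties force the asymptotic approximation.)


Step 1: Drop any zero differences (none here) and take |d_i|.
|d| = [8, 3, 4, 5, 6, 7]
Step 2: Midrank |d_i| (ties get averaged ranks).
ranks: |8|->6, |3|->1, |4|->2, |5|->3, |6|->4, |7|->5
Step 3: Attach original signs; sum ranks with positive sign and with negative sign.
W+ = 6 + 2 + 3 + 4 = 15
W- = 1 + 5 = 6
(Check: W+ + W- = 21 should equal n(n+1)/2 = 21.)
Step 4: Test statistic W = min(W+, W-) = 6.
Step 5: No ties, so the exact null distribution over the 2^6 = 64 sign assignments gives the two-sided p-value = 0.437500.
Step 6: alpha = 0.1. fail to reject H0.

W+ = 15, W- = 6, W = min = 6, p = 0.437500, fail to reject H0.


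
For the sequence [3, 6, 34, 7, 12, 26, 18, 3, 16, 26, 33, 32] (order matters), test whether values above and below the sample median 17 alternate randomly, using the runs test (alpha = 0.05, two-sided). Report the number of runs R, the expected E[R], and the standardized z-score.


Step 1: Compute median = 17; label A = above, B = below.
Labels in order: BBABBAABBAAA  (n_A = 6, n_B = 6)
Step 2: Count runs R = 6.
Step 3: Under H0 (random ordering), E[R] = 2*n_A*n_B/(n_A+n_B) + 1 = 2*6*6/12 + 1 = 7.0000.
        Var[R] = 2*n_A*n_B*(2*n_A*n_B - n_A - n_B) / ((n_A+n_B)^2 * (n_A+n_B-1)) = 4320/1584 = 2.7273.
        SD[R] = 1.6514.
Step 4: Continuity-corrected z = (R + 0.5 - E[R]) / SD[R] = (6 + 0.5 - 7.0000) / 1.6514 = -0.3028.
Step 5: Two-sided p-value via normal approximation = 2*(1 - Phi(|z|)) = 0.762069.
Step 6: alpha = 0.05. fail to reject H0.

R = 6, z = -0.3028, p = 0.762069, fail to reject H0.


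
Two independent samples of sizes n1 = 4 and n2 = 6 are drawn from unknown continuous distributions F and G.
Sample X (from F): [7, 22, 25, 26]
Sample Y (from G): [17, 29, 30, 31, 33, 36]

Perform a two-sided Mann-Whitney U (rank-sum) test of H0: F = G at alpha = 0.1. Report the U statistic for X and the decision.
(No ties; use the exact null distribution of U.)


Step 1: Combine and sort all 10 observations; assign midranks.
sorted (value, group): (7,X), (17,Y), (22,X), (25,X), (26,X), (29,Y), (30,Y), (31,Y), (33,Y), (36,Y)
ranks: 7->1, 17->2, 22->3, 25->4, 26->5, 29->6, 30->7, 31->8, 33->9, 36->10
Step 2: Rank sum for X: R1 = 1 + 3 + 4 + 5 = 13.
Step 3: U_X = R1 - n1(n1+1)/2 = 13 - 4*5/2 = 13 - 10 = 3.
       U_Y = n1*n2 - U_X = 24 - 3 = 21.
Step 4: No ties, so the exact null distribution of U (based on enumerating the C(10,4) = 210 equally likely rank assignments) gives the two-sided p-value.
Step 5: p-value = 0.066667; compare to alpha = 0.1. reject H0.

U_X = 3, p = 0.066667, reject H0 at alpha = 0.1.


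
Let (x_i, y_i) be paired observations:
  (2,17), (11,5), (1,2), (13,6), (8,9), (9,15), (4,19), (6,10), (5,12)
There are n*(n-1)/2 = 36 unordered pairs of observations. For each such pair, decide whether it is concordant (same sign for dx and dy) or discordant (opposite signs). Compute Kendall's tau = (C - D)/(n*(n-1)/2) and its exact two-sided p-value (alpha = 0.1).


Step 1: Enumerate the 36 unordered pairs (i,j) with i<j and classify each by sign(x_j-x_i) * sign(y_j-y_i).
  (1,2):dx=+9,dy=-12->D; (1,3):dx=-1,dy=-15->C; (1,4):dx=+11,dy=-11->D; (1,5):dx=+6,dy=-8->D
  (1,6):dx=+7,dy=-2->D; (1,7):dx=+2,dy=+2->C; (1,8):dx=+4,dy=-7->D; (1,9):dx=+3,dy=-5->D
  (2,3):dx=-10,dy=-3->C; (2,4):dx=+2,dy=+1->C; (2,5):dx=-3,dy=+4->D; (2,6):dx=-2,dy=+10->D
  (2,7):dx=-7,dy=+14->D; (2,8):dx=-5,dy=+5->D; (2,9):dx=-6,dy=+7->D; (3,4):dx=+12,dy=+4->C
  (3,5):dx=+7,dy=+7->C; (3,6):dx=+8,dy=+13->C; (3,7):dx=+3,dy=+17->C; (3,8):dx=+5,dy=+8->C
  (3,9):dx=+4,dy=+10->C; (4,5):dx=-5,dy=+3->D; (4,6):dx=-4,dy=+9->D; (4,7):dx=-9,dy=+13->D
  (4,8):dx=-7,dy=+4->D; (4,9):dx=-8,dy=+6->D; (5,6):dx=+1,dy=+6->C; (5,7):dx=-4,dy=+10->D
  (5,8):dx=-2,dy=+1->D; (5,9):dx=-3,dy=+3->D; (6,7):dx=-5,dy=+4->D; (6,8):dx=-3,dy=-5->C
  (6,9):dx=-4,dy=-3->C; (7,8):dx=+2,dy=-9->D; (7,9):dx=+1,dy=-7->D; (8,9):dx=-1,dy=+2->D
Step 2: C = 13, D = 23, total pairs = 36.
Step 3: tau = (C - D)/(n(n-1)/2) = (13 - 23)/36 = -0.277778.
Step 4: Exact two-sided p-value (enumerate n! = 362880 permutations of y under H0): p = 0.358488.
Step 5: alpha = 0.1. fail to reject H0.

tau_b = -0.2778 (C=13, D=23), p = 0.358488, fail to reject H0.


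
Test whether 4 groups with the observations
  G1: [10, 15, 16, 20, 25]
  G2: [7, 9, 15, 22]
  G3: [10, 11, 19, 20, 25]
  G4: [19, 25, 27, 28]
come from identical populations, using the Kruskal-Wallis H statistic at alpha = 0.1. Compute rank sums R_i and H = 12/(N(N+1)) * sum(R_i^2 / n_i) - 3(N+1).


Step 1: Combine all N = 18 observations and assign midranks.
sorted (value, group, rank): (7,G2,1), (9,G2,2), (10,G1,3.5), (10,G3,3.5), (11,G3,5), (15,G1,6.5), (15,G2,6.5), (16,G1,8), (19,G3,9.5), (19,G4,9.5), (20,G1,11.5), (20,G3,11.5), (22,G2,13), (25,G1,15), (25,G3,15), (25,G4,15), (27,G4,17), (28,G4,18)
Step 2: Sum ranks within each group.
R_1 = 44.5 (n_1 = 5)
R_2 = 22.5 (n_2 = 4)
R_3 = 44.5 (n_3 = 5)
R_4 = 59.5 (n_4 = 4)
Step 3: H = 12/(N(N+1)) * sum(R_i^2/n_i) - 3(N+1)
     = 12/(18*19) * (44.5^2/5 + 22.5^2/4 + 44.5^2/5 + 59.5^2/4) - 3*19
     = 0.035088 * 1803.72 - 57
     = 6.288596.
Step 4: Ties present; correction factor C = 1 - 48/(18^3 - 18) = 0.991744. Corrected H = 6.288596 / 0.991744 = 6.340947.
Step 5: Under H0, H ~ chi^2(3); p-value = 0.096151.
Step 6: alpha = 0.1. reject H0.

H = 6.3409, df = 3, p = 0.096151, reject H0.


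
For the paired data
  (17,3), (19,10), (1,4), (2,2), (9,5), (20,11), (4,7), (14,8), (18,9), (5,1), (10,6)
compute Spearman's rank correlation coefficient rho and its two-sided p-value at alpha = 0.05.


Step 1: Rank x and y separately (midranks; no ties here).
rank(x): 17->8, 19->10, 1->1, 2->2, 9->5, 20->11, 4->3, 14->7, 18->9, 5->4, 10->6
rank(y): 3->3, 10->10, 4->4, 2->2, 5->5, 11->11, 7->7, 8->8, 9->9, 1->1, 6->6
Step 2: d_i = R_x(i) - R_y(i); compute d_i^2.
  (8-3)^2=25, (10-10)^2=0, (1-4)^2=9, (2-2)^2=0, (5-5)^2=0, (11-11)^2=0, (3-7)^2=16, (7-8)^2=1, (9-9)^2=0, (4-1)^2=9, (6-6)^2=0
sum(d^2) = 60.
Step 3: rho = 1 - 6*60 / (11*(11^2 - 1)) = 1 - 360/1320 = 0.727273.
Step 4: Under H0, t = rho * sqrt((n-2)/(1-rho^2)) = 3.1789 ~ t(9).
Step 5: Two-sided p-value from the t-distribution with 9 df = 0.011205.
Step 6: alpha = 0.05. reject H0.

rho = 0.7273, p = 0.011205, reject H0 at alpha = 0.05.


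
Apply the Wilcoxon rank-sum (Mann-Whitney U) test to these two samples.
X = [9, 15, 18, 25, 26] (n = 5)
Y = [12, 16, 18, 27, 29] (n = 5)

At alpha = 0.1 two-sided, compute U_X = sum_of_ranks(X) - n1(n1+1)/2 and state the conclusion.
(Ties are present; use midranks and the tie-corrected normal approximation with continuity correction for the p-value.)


Step 1: Combine and sort all 10 observations; assign midranks.
sorted (value, group): (9,X), (12,Y), (15,X), (16,Y), (18,X), (18,Y), (25,X), (26,X), (27,Y), (29,Y)
ranks: 9->1, 12->2, 15->3, 16->4, 18->5.5, 18->5.5, 25->7, 26->8, 27->9, 29->10
Step 2: Rank sum for X: R1 = 1 + 3 + 5.5 + 7 + 8 = 24.5.
Step 3: U_X = R1 - n1(n1+1)/2 = 24.5 - 5*6/2 = 24.5 - 15 = 9.5.
       U_Y = n1*n2 - U_X = 25 - 9.5 = 15.5.
Step 4: Ties are present, so use the tie-corrected normal approximation (with continuity correction) for the p-value.
Step 5: p-value = 0.600402; compare to alpha = 0.1. fail to reject H0.

U_X = 9.5, p = 0.600402, fail to reject H0 at alpha = 0.1.


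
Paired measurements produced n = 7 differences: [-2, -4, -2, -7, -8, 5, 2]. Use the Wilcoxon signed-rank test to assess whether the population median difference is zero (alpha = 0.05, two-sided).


Step 1: Drop any zero differences (none here) and take |d_i|.
|d| = [2, 4, 2, 7, 8, 5, 2]
Step 2: Midrank |d_i| (ties get averaged ranks).
ranks: |2|->2, |4|->4, |2|->2, |7|->6, |8|->7, |5|->5, |2|->2
Step 3: Attach original signs; sum ranks with positive sign and with negative sign.
W+ = 5 + 2 = 7
W- = 2 + 4 + 2 + 6 + 7 = 21
(Check: W+ + W- = 28 should equal n(n+1)/2 = 28.)
Step 4: Test statistic W = min(W+, W-) = 7.
Step 5: Ties in |d|, so use the tie-corrected normal approximation.
        E[W] = n(n+1)/4 = 7*8/4 = 14.
        Tie groups: |d|=2 (t=3); sum(t^3 - t) = 24.
        Var[W] = n(n+1)(2n+1)/24 - sum(t^3-t)/48 = 840/24 - 24/48 = 34.5.
        z = (W - E[W]) / sqrt(Var[W]) = (7 - 14) / 5.8737 = -1.1918.
        Two-sided p = 2*Phi(z) = 0.233356.
Step 6: alpha = 0.05. fail to reject H0.

W+ = 7, W- = 21, W = min = 7, p = 0.233356, fail to reject H0.


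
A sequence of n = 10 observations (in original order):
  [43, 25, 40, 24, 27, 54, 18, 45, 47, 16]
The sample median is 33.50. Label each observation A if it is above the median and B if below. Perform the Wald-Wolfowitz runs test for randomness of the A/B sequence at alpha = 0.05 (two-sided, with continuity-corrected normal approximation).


Step 1: Compute median = 33.50; label A = above, B = below.
Labels in order: ABABBABAAB  (n_A = 5, n_B = 5)
Step 2: Count runs R = 8.
Step 3: Under H0 (random ordering), E[R] = 2*n_A*n_B/(n_A+n_B) + 1 = 2*5*5/10 + 1 = 6.0000.
        Var[R] = 2*n_A*n_B*(2*n_A*n_B - n_A - n_B) / ((n_A+n_B)^2 * (n_A+n_B-1)) = 2000/900 = 2.2222.
        SD[R] = 1.4907.
Step 4: Continuity-corrected z = (R - 0.5 - E[R]) / SD[R] = (8 - 0.5 - 6.0000) / 1.4907 = 1.0062.
Step 5: Two-sided p-value via normal approximation = 2*(1 - Phi(|z|)) = 0.314305.
Step 6: alpha = 0.05. fail to reject H0.

R = 8, z = 1.0062, p = 0.314305, fail to reject H0.


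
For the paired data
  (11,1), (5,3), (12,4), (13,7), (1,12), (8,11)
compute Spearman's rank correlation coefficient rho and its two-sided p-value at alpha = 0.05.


Step 1: Rank x and y separately (midranks; no ties here).
rank(x): 11->4, 5->2, 12->5, 13->6, 1->1, 8->3
rank(y): 1->1, 3->2, 4->3, 7->4, 12->6, 11->5
Step 2: d_i = R_x(i) - R_y(i); compute d_i^2.
  (4-1)^2=9, (2-2)^2=0, (5-3)^2=4, (6-4)^2=4, (1-6)^2=25, (3-5)^2=4
sum(d^2) = 46.
Step 3: rho = 1 - 6*46 / (6*(6^2 - 1)) = 1 - 276/210 = -0.314286.
Step 4: Under H0, t = rho * sqrt((n-2)/(1-rho^2)) = -0.6621 ~ t(4).
Step 5: Two-sided p-value from the t-distribution with 4 df = 0.544093.
Step 6: alpha = 0.05. fail to reject H0.

rho = -0.3143, p = 0.544093, fail to reject H0 at alpha = 0.05.
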